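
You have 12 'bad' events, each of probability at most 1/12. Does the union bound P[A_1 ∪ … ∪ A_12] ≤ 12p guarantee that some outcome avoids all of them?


Union bound: P[∪_{i=1}^{12} A_i] ≤ Σ_i P[A_i] ≤ 12·p = 12·(1/12) = 1.
Numerically: 1 ≈ 1.000.
Is 1 < 1? NO.
Since the bound 1 is ≥ 1, the union bound is uninformative here; it does NOT by itself certify existence.

12·p = 1 ≈ 1.000; existence NOT certified by the union bound.


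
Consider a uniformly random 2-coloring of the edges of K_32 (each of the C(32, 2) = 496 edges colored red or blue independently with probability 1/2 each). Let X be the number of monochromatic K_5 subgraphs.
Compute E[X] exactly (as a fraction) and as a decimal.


Let X = Σ_S X_S over the C(32, 5) = 201376 subsets S of size 5, where X_S = 1 if the K_5 on S is monochromatic.
For a fixed S, the K_5 on S has C(5, 2) = 10 edges. P[all 10 edges red] = (1/2)^10, and likewise for blue, so P[monochromatic] = 2·(1/2)^10 = 2^{1 − 10} = 1/512.
By linearity of expectation: E[X] = C(32, 5) · 2^{1 − 10} = 201376 · 1/512 = 6293/16.
Numerically: E[X] ≈ 393.3125.

E[X] = C(32,5)·2^(1−C(5,2)) = 6293/16 ≈ 393.3125.


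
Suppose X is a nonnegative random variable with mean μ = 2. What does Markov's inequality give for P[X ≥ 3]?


μ = E[X] = 2, a = 3.
Markov: P[X ≥ 3] ≤ μ/a = (2)/3 = 2/3.
Numerically: ≈ 0.666667.
(Since a = 3 > μ = 2.000000, the bound 2/3 is < 1 and informative.)

P[X ≥ 3] ≤ 2/3 ≈ 0.666667.


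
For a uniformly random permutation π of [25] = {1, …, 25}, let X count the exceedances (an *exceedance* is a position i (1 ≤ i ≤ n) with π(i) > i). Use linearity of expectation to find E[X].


Write X = Σ_{i=1}^{25} X_i, where X_i = 1_{π(i) > i}.
For each fixed i, π(i) is uniform over {1, …, 25} (marginal of a uniform permutation), so P[π(i) > i] = (n − i)/n. Summing: Σ_{i=1}^{25} (n − i)/n = (0 + 1 + … + 24)/25 = 25(25 − 1)/(2·25) = (25 − 1)/2.
Hence E[X] = Σ_{i=1}^{25} (25 − i)/25 = 12 ≈ 12.0000.

E[X] = 12 = 12.0000.


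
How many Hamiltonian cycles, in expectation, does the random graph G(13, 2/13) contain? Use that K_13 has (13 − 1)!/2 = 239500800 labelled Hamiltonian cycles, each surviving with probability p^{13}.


K_13 has (13 − 1)!/2 = 239500800 labelled Hamiltonian cycles.
For each such Hamiltonian cycle H, let X_H = 1 if all 13 edges of H are present in G. Then P[X_H = 1] = p^{13} = (2/13)^{13} = 8192/302875106592253.
Summing the indicators: E[X] = Σ_H E[X_H] = 239500800 · p^{13} = 239500800 · 8192/302875106592253 = 1961990553600/302875106592253.
Numerically: E[X] ≈ 0.00648.

E[X] = 239500800 · (2/13)^{13} = 1961990553600/302875106592253 ≈ 0.00648.


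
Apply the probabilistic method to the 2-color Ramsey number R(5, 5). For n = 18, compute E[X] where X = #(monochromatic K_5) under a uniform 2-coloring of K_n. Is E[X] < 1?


E[X] = C(18, 5) · 2^{1 − 10} = 8568 · 2^{−9} = 8568/512.
As a reduced fraction: E[X] = 1071/64 ≈ 16.73438.
Is E[X] < 1? NO.
Since E[X] ≥ 1, the first-moment bound is inconclusive at n = 18; it does NOT by itself certify R(5, 5) > 18.

E[X] = 1071/64 ≈ 16.73438; E[X] ≥ 1; first-moment method inconclusive here.


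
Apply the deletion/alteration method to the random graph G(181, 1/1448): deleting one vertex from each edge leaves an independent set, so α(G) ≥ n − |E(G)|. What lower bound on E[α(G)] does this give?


E[|E(G)|] = C(181, 2)·p = 16290 · (1/1448) = 45/4.
E[α(G)] ≥ n − E[|E(G)|] = 181 − 45/4 = 679/4.
Numerically: ≈ 169.75000.
(This is only a lower bound; the true E[α(G)] may be larger.)

E[α(G)] ≥ 679/4 ≈ 169.75000.


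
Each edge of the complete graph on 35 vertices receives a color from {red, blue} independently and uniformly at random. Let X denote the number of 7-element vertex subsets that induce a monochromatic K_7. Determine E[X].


Let X = Σ_S X_S over the C(35, 7) = 6724520 subsets S of size 7, where X_S = 1 if the K_7 on S is monochromatic.
For a fixed S, the K_7 on S has C(7, 2) = 21 edges. P[all 21 edges red] = (1/2)^21, and likewise for blue, so P[monochromatic] = 2·(1/2)^21 = 2^{1 − 21} = 1/1048576.
By linearity: E[X] = C(35, 7) · 2^{1 − 21} = 6724520 · 1/1048576 = 840565/131072.
Numerically: E[X] ≈ 6.41300.

E[X] = C(35,7)·2^(1−C(7,2)) = 840565/131072 ≈ 6.41300.


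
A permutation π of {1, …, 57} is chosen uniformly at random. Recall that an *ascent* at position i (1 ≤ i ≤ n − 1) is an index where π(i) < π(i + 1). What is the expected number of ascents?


Write X = Σ X_I over i = 1, …, 56, with X_I the indicator of one ascent.
There are 56 indicators.
For each fixed i, the pair (π(i), π(i+1)) is a uniformly random ordered pair of distinct values from {1, …, 57}; by symmetry P[π(i) < π(i+1)] = 1/2.
By linearity: E[X] = 56 · (1/2) = (57 − 1) · (1/2) = 28 ≈ 28.0000.

E[X] = 28 = 28.0000.


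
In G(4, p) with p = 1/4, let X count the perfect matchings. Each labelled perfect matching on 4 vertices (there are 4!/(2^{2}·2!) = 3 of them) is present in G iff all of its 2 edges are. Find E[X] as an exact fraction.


K_4 has 4!/(2^{2}·2!) = 3 labelled perfect matchings.
For each such perfect matching H, let X_H = 1 if all 2 edges of H are present in G. Then P[X_H = 1] = p^{2} = (1/4)^{2} = 1/16.
By linearity: E[X] = Σ_H E[X_H] = 3 · p^{2} = 3 · 1/16 = 3/16.
Numerically: E[X] ≈ 0.1875.

E[X] = 3 · (1/4)^{2} = 3/16 ≈ 0.1875.


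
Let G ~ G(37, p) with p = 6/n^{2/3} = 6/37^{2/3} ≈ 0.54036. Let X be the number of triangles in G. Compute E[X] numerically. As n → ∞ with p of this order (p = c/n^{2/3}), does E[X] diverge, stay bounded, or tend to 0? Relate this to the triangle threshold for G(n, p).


Number of potential triangles: C(37, 3) = 7770.
Each occurs with probability p³ ≈ (0.54036)³ ≈ 1.57779401e-01.
By linearity: E[X] = C(37, 3)·p³ ≈ 7770 · 1.57779401e-01 ≈ 1225.945946.
Since α = 2/3 < 1, p = c/n^{2/3} ≫ 1/n is above the triangle threshold p ~ 1/n. Asymptotically E[X] ~ (c³/6)·n^{3(1−α)} = (6³/6)·n^{1} → ∞; triangles are abundant w.h.p.

E[X] ≈ 1225.945946; in regime p = Θ(1/n^{2/3}) E[X] diverges (above the triangle threshold p ~ 1/n).


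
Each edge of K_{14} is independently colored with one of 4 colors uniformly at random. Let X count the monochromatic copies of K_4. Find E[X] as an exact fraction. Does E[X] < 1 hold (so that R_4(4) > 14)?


E[X] = C(14, 4) · 4^{1 − 6} = 1001 · 4^{−5} = 1001/1024.
As a reduced fraction: E[X] = 1001/1024 ≈ 0.978.
Is E[X] < 1? YES.
Since E[X] < 1, there exists a 4-coloring of K_{14} with no monochromatic K_4; hence R_4(4) > 14.

E[X] = 1001/1024 ≈ 0.978; E[X] < 1, so R_4(4) > 14.


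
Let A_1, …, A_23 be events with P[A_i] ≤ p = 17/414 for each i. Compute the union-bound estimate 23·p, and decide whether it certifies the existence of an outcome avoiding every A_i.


Union bound: P[∪_{i=1}^{23} A_i] ≤ Σ_i P[A_i] ≤ 23·p = 23·(17/414) = 17/18.
Numerically: 17/18 ≈ 0.9444444.
Is 17/18 < 1? YES.
Since P[∪ A_i] ≤ 17/18 < 1, the complement has P[∩ A_i^c] ≥ 1 − 17/18 = 1/18 > 0, so some outcome avoids every A_i.

23·p = 17/18 ≈ 0.9444444; existence CERTIFIED by the union bound.


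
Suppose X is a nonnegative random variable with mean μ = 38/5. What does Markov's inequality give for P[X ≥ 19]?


μ = E[X] = 38/5, a = 19.
Markov: P[X ≥ 19] ≤ μ/a = (38/5)/19 = 2/5.
Numerically: ≈ 0.40000.
(Since a = 19 > μ = 7.60000, the bound 2/5 is < 1 and informative.)

P[X ≥ 19] ≤ 2/5 ≈ 0.40000.


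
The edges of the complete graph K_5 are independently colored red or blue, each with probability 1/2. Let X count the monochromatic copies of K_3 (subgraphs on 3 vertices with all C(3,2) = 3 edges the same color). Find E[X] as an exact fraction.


Let X = Σ_S X_S over the C(5, 3) = 10 subsets S of size 3, where X_S = 1 if the K_3 on S is monochromatic.
For a fixed S, the K_3 on S has C(3, 2) = 3 edges. P[all 3 edges red] = (1/2)^3, and likewise for blue, so P[monochromatic] = 2·(1/2)^3 = 2^{1 − 3} = 1/4.
By linearity of expectation: E[X] = C(5, 3) · 2^{1 − 3} = 10 · 1/4 = 5/2.
Numerically: E[X] ≈ 2.500.

E[X] = C(5,3)·2^(1−C(3,2)) = 5/2 ≈ 2.500.


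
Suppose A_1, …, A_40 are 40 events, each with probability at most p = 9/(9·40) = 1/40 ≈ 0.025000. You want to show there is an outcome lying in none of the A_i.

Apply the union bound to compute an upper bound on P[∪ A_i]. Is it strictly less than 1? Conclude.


Union bound: P[∪_{i=1}^{40} A_i] ≤ Σ_i P[A_i] ≤ 40·p = 40·(1/40) = 1.
Numerically: 1 ≈ 1.000000.
Is 1 < 1? NO.
Since the bound 1 is ≥ 1, the union bound is uninformative here; it does NOT by itself certify existence.

40·p = 1 ≈ 1.000000; existence NOT certified by the union bound.


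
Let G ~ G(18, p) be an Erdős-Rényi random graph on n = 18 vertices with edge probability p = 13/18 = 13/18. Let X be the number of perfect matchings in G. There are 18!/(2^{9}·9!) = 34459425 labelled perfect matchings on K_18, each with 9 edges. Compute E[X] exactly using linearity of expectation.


K_18 has 18!/(2^{9}·9!) = 34459425 labelled perfect matchings.
For each such perfect matching H, let X_H = 1 if all 9 edges of H are present in G. Then P[X_H = 1] = p^{9} = (13/18)^{9} = 10604499373/198359290368.
Summing the indicators: E[X] = Σ_H E[X_H] = 34459425 · p^{9} = 34459425 · 10604499373/198359290368 = 4511419145758525/2448880128.
Numerically: E[X] ≈ 1.84224e+06.

E[X] = 34459425 · (13/18)^{9} = 4511419145758525/2448880128 ≈ 1.84224e+06.


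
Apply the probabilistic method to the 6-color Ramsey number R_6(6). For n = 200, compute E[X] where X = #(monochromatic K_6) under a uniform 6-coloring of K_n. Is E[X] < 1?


E[X] = C(200, 6) · 6^{1 − 15} = 82408626300 · 6^{−14} = 82408626300/78364164096.
As a reduced fraction: E[X] = 6867385525/6530347008 ≈ 1.0516.
Is E[X] < 1? NO.
Since E[X] ≥ 1, the first-moment bound is inconclusive at n = 200; it does NOT by itself certify R_6(6) > 200.

E[X] = 6867385525/6530347008 ≈ 1.0516; E[X] ≥ 1; first-moment method inconclusive here.


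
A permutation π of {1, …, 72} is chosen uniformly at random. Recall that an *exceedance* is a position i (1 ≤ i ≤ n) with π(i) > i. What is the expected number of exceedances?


Write X = Σ_{i=1}^{72} X_i, where X_i = 1_{π(i) > i}.
For each fixed i, π(i) is uniform over {1, …, 72} (marginal of a uniform permutation), so P[π(i) > i] = (n − i)/n. Summing: Σ_{i=1}^{72} (n − i)/n = (0 + 1 + … + 71)/72 = 72(72 − 1)/(2·72) = (72 − 1)/2.
Hence E[X] = Σ_{i=1}^{72} (72 − i)/72 = 71/2 ≈ 35.500.

E[X] = 71/2 = 35.500.


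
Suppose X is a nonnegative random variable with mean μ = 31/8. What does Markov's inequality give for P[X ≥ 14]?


μ = E[X] = 31/8, a = 14.
Markov: P[X ≥ 14] ≤ μ/a = (31/8)/14 = 31/112.
Numerically: ≈ 0.276786.
(Since a = 14 > μ = 3.875000, the bound 31/112 is < 1 and informative.)

P[X ≥ 14] ≤ 31/112 ≈ 0.276786.


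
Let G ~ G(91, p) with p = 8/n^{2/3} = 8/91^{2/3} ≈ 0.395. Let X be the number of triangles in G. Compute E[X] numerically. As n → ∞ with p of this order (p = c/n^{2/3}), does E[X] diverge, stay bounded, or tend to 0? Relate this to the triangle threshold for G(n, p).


Number of potential triangles: C(91, 3) = 121485.
Each occurs with probability p³ ≈ (0.395)³ ≈ 6.18283e-02.
By linearity: E[X] = C(91, 3)·p³ ≈ 121485 · 6.18283e-02 ≈ 7511.209.
Since α = 2/3 < 1, p = c/n^{2/3} ≫ 1/n is above the triangle threshold p ~ 1/n. Asymptotically E[X] ~ (c³/6)·n^{3(1−α)} = (8³/6)·n^{1} → ∞; triangles are abundant w.h.p.

E[X] ≈ 7511.209; in regime p = Θ(1/n^{2/3}) E[X] diverges (above the triangle threshold p ~ 1/n).


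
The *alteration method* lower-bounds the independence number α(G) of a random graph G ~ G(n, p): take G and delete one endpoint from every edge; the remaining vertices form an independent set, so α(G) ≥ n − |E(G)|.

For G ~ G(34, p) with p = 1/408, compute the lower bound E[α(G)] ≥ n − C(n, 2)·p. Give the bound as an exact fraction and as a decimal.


E[|E(G)|] = C(34, 2)·p = 561 · (1/408) = 11/8.
E[α(G)] ≥ n − E[|E(G)|] = 34 − 11/8 = 261/8.
Numerically: ≈ 32.625000.
(This is only a lower bound; the true E[α(G)] may be larger.)

E[α(G)] ≥ 261/8 ≈ 32.625000.


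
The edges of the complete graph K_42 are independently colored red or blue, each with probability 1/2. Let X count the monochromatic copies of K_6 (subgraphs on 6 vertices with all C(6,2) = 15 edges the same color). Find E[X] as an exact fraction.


Let X = Σ_S X_S over the C(42, 6) = 5245786 subsets S of size 6, where X_S = 1 if the K_6 on S is monochromatic.
For a fixed S, the K_6 on S has C(6, 2) = 15 edges. P[all 15 edges red] = (1/2)^15, and likewise for blue, so P[monochromatic] = 2·(1/2)^15 = 2^{1 − 15} = 1/16384.
By linearity: E[X] = C(42, 6) · 2^{1 − 15} = 5245786 · 1/16384 = 2622893/8192.
Numerically: E[X] ≈ 320.1774.

E[X] = C(42,6)·2^(1−C(6,2)) = 2622893/8192 ≈ 320.1774.


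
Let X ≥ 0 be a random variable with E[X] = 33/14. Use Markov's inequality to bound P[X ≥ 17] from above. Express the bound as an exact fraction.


μ = E[X] = 33/14, a = 17.
Markov: P[X ≥ 17] ≤ μ/a = (33/14)/17 = 33/238.
Numerically: ≈ 0.138655.
(Since a = 17 > μ = 2.357143, the bound 33/238 is < 1 and informative.)

P[X ≥ 17] ≤ 33/238 ≈ 0.138655.


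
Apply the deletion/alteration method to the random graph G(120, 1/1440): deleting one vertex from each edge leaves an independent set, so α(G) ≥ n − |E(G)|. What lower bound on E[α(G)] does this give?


E[|E(G)|] = C(120, 2)·p = 7140 · (1/1440) = 119/24.
E[α(G)] ≥ n − E[|E(G)|] = 120 − 119/24 = 2761/24.
Numerically: ≈ 115.0417.
(This is only a lower bound; the true E[α(G)] may be larger.)

E[α(G)] ≥ 2761/24 ≈ 115.0417.


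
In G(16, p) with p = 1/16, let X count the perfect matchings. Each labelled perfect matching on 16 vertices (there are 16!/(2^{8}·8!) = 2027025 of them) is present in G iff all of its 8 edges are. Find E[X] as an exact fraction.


K_16 has 16!/(2^{8}·8!) = 2027025 labelled perfect matchings.
For each such perfect matching H, let X_H = 1 if all 8 edges of H are present in G. Then P[X_H = 1] = p^{8} = (1/16)^{8} = 1/4294967296.
By linearity of expectation: E[X] = Σ_H E[X_H] = 2027025 · p^{8} = 2027025 · 1/4294967296 = 2027025/4294967296.
Numerically: E[X] ≈ 0.000472.

E[X] = 2027025 · (1/16)^{8} = 2027025/4294967296 ≈ 0.000472.


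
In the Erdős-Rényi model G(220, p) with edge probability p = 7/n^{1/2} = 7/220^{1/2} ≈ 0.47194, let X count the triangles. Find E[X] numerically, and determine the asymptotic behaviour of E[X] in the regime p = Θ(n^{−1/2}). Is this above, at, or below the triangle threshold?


Number of potential triangles: C(220, 3) = 1750540.
Each occurs with probability p³ ≈ (0.47194)³ ≈ 1.0511389e-01.
By linearity: E[X] = C(220, 3)·p³ ≈ 1750540 · 1.0511389e-01 ≈ 184006.06488.
Since α = 1/2 < 1, p = c/n^{1/2} ≫ 1/n is above the triangle threshold p ~ 1/n. Asymptotically E[X] ~ (c³/6)·n^{3(1−α)} = (7³/6)·n^{1.5} → ∞; triangles are abundant w.h.p.

E[X] ≈ 184006.06488; in regime p = Θ(1/n^{1/2}) E[X] diverges (above the triangle threshold p ~ 1/n).


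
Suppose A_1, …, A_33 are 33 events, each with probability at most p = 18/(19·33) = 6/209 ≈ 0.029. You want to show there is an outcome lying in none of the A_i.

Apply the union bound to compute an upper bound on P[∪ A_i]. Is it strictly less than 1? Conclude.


Union bound: P[∪_{i=1}^{33} A_i] ≤ Σ_i P[A_i] ≤ 33·p = 33·(6/209) = 18/19.
Numerically: 18/19 ≈ 0.947.
Is 18/19 < 1? YES.
Since P[∪ A_i] ≤ 18/19 < 1, the complement has P[∩ A_i^c] ≥ 1 − 18/19 = 1/19 > 0, so some outcome avoids every A_i.

33·p = 18/19 ≈ 0.947; existence CERTIFIED by the union bound.


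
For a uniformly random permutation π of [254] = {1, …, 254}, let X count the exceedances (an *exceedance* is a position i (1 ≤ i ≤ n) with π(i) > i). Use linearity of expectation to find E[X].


Write X = Σ_{i=1}^{254} X_i, where X_i = 1_{π(i) > i}.
For each fixed i, π(i) is uniform over {1, …, 254} (marginal of a uniform permutation), so P[π(i) > i] = (n − i)/n. Summing: Σ_{i=1}^{254} (n − i)/n = (0 + 1 + … + 253)/254 = 254(254 − 1)/(2·254) = (254 − 1)/2.
Hence E[X] = Σ_{i=1}^{254} (254 − i)/254 = 253/2 ≈ 126.5000.

E[X] = 253/2 = 126.5000.


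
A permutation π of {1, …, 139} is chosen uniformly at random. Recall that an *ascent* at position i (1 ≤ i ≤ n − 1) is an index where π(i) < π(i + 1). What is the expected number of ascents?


Write X = Σ X_I over i = 1, …, 138, with X_I the indicator of one ascent.
There are 138 indicators.
For each fixed i, the pair (π(i), π(i+1)) is a uniformly random ordered pair of distinct values from {1, …, 139}; by symmetry P[π(i) < π(i+1)] = 1/2.
By linearity: E[X] = 138 · (1/2) = (139 − 1) · (1/2) = 69 ≈ 69.000000.

E[X] = 69 = 69.000000.


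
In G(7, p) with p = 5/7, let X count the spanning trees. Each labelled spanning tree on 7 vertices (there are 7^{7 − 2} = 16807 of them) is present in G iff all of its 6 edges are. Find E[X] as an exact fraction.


K_7 has 7^{7 − 2} = 16807 labelled spanning trees.
For each such spanning tree H, let X_H = 1 if all 6 edges of H are present in G. Then P[X_H = 1] = p^{6} = (5/7)^{6} = 15625/117649.
By linearity: E[X] = Σ_H E[X_H] = 16807 · p^{6} = 16807 · 15625/117649 = 15625/7.
Numerically: E[X] ≈ 2232.1.

E[X] = 16807 · (5/7)^{6} = 15625/7 ≈ 2232.1.


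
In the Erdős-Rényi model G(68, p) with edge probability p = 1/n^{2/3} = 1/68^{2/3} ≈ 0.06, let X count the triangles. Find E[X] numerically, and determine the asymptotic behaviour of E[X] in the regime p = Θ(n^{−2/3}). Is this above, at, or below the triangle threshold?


Number of potential triangles: C(68, 3) = 50116.
Each occurs with probability p³ ≈ (0.06)³ ≈ 2.16263e-04.
By linearity: E[X] = C(68, 3)·p³ ≈ 50116 · 2.16263e-04 ≈ 10.838.
Since α = 2/3 < 1, p = c/n^{2/3} ≫ 1/n is above the triangle threshold p ~ 1/n. Asymptotically E[X] ~ (c³/6)·n^{3(1−α)} = (1³/6)·n^{1} → ∞; triangles are abundant w.h.p.

E[X] ≈ 10.838; in regime p = Θ(1/n^{2/3}) E[X] diverges (above the triangle threshold p ~ 1/n).


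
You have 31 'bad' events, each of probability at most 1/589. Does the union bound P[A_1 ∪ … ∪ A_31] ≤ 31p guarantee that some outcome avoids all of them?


Union bound: P[∪_{i=1}^{31} A_i] ≤ Σ_i P[A_i] ≤ 31·p = 31·(1/589) = 1/19.
Numerically: 1/19 ≈ 0.053.
Is 1/19 < 1? YES.
Since P[∪ A_i] ≤ 1/19 < 1, the complement has P[∩ A_i^c] ≥ 1 − 1/19 = 18/19 > 0, so some outcome avoids every A_i.

31·p = 1/19 ≈ 0.053; existence CERTIFIED by the union bound.


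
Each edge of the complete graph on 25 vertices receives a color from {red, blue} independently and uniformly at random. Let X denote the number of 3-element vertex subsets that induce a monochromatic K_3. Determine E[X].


Let X = Σ_S X_S over the C(25, 3) = 2300 subsets S of size 3, where X_S = 1 if the K_3 on S is monochromatic.
For a fixed S, the K_3 on S has C(3, 2) = 3 edges. P[all 3 edges red] = (1/2)^3, and likewise for blue, so P[monochromatic] = 2·(1/2)^3 = 2^{1 − 3} = 1/4.
By linearity of expectation: E[X] = C(25, 3) · 2^{1 − 3} = 2300 · 1/4 = 575.
Numerically: E[X] ≈ 575.000.

E[X] = C(25,3)·2^(1−C(3,2)) = 575 ≈ 575.000.


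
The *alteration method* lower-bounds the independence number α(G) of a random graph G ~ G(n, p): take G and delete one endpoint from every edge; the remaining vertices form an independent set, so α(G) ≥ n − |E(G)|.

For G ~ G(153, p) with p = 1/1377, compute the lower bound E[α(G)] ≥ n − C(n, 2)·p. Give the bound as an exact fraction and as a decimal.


E[|E(G)|] = C(153, 2)·p = 11628 · (1/1377) = 76/9.
E[α(G)] ≥ n − E[|E(G)|] = 153 − 76/9 = 1301/9.
Numerically: ≈ 144.55556.
(This is only a lower bound; the true E[α(G)] may be larger.)

E[α(G)] ≥ 1301/9 ≈ 144.55556.


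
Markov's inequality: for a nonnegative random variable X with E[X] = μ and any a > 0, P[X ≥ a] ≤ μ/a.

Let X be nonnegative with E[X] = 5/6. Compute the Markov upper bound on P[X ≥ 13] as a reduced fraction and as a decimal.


μ = E[X] = 5/6, a = 13.
Markov: P[X ≥ 13] ≤ μ/a = (5/6)/13 = 5/78.
Numerically: ≈ 0.0641.
(Since a = 13 > μ = 0.8333, the bound 5/78 is < 1 and informative.)

P[X ≥ 13] ≤ 5/78 ≈ 0.0641.


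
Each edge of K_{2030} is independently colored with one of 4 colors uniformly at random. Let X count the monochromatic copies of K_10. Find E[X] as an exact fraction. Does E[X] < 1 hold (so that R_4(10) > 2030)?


E[X] = C(2030, 10) · 4^{1 − 45} = 320298626039392096327195965 · 4^{−44} = 320298626039392096327195965/309485009821345068724781056.
As a reduced fraction: E[X] = 320298626039392096327195965/309485009821345068724781056 ≈ 1.035.
Is E[X] < 1? NO.
Since E[X] ≥ 1, the first-moment bound is inconclusive at n = 2030; it does NOT by itself certify R_4(10) > 2030.

E[X] = 320298626039392096327195965/309485009821345068724781056 ≈ 1.035; E[X] ≥ 1; first-moment method inconclusive here.


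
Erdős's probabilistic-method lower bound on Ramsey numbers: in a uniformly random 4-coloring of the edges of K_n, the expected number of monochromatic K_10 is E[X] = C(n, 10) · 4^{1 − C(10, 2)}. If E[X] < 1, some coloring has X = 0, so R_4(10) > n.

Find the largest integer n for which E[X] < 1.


We need C(n, 10) · 4^{1 − 45} < 1, i.e. C(n, 10) < 4^{45 − 1} = 309485009821345068724781056.
Check values of n near the boundary:
  n = 2021: C(2021, 10) = 306347841644770462864800616; 306347841644770462864800616 < 309485009821345068724781056? YES
  n = 2022: C(2022, 10) = 307870445231474093395937796; 307870445231474093395937796 < 309485009821345068724781056? YES
  n = 2023: C(2023, 10) = 309399856285778485315440716; 309399856285778485315440716 < 309485009821345068724781056? YES
  n = 2024: C(2024, 10) = 310936101848269937576192656; 310936101848269937576192656 < 309485009821345068724781056? NO
  n = 2025: C(2025, 10) = 312479209053472269772600560; 312479209053472269772600560 < 309485009821345068724781056? NO
The largest n with C(n, 10) < 309485009821345068724781056 is n = 2023 (where E[X] = 77349964071444621328860179/77371252455336267181195264 ≈ 0.9997249). Hence R_4(10) > 2023, i.e. R_4(10) ≥ 2024.

Largest n = 2023; hence R_4(10) > 2023.


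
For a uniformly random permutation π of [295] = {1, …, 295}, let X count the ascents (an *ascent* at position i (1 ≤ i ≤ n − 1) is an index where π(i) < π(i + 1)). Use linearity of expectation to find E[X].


Write X = Σ X_I over i = 1, …, 294, with X_I the indicator of one ascent.
There are 294 indicators.
For each fixed i, the pair (π(i), π(i+1)) is a uniformly random ordered pair of distinct values from {1, …, 295}; by symmetry P[π(i) < π(i+1)] = 1/2.
By linearity: E[X] = 294 · (1/2) = (295 − 1) · (1/2) = 147 ≈ 147.00000.

E[X] = 147 = 147.00000.


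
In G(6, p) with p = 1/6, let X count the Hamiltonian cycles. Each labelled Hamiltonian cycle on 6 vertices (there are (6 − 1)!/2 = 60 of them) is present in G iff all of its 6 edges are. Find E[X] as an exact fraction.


K_6 has (6 − 1)!/2 = 60 labelled Hamiltonian cycles.
For each such Hamiltonian cycle H, let X_H = 1 if all 6 edges of H are present in G. Then P[X_H = 1] = p^{6} = (1/6)^{6} = 1/46656.
Summing the indicators: E[X] = Σ_H E[X_H] = 60 · p^{6} = 60 · 1/46656 = 5/3888.
Numerically: E[X] ≈ 0.00128601.

E[X] = 60 · (1/6)^{6} = 5/3888 ≈ 0.00128601.


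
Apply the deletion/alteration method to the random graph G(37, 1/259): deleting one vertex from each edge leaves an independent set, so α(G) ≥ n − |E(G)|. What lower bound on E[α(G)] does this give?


E[|E(G)|] = C(37, 2)·p = 666 · (1/259) = 18/7.
E[α(G)] ≥ n − E[|E(G)|] = 37 − 18/7 = 241/7.
Numerically: ≈ 34.4286.
(This is only a lower bound; the true E[α(G)] may be larger.)

E[α(G)] ≥ 241/7 ≈ 34.4286.


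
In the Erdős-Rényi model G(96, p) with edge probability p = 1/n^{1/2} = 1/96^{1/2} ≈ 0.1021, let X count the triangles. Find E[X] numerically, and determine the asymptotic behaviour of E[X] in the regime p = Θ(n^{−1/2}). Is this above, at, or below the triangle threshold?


Number of potential triangles: C(96, 3) = 142880.
Each occurs with probability p³ ≈ (0.1021)³ ≈ 1.063147e-03.
By linearity: E[X] = C(96, 3)·p³ ≈ 142880 · 1.063147e-03 ≈ 151.9024.
Since α = 1/2 < 1, p = c/n^{1/2} ≫ 1/n is above the triangle threshold p ~ 1/n. Asymptotically E[X] ~ (c³/6)·n^{3(1−α)} = (1³/6)·n^{1.5} → ∞; triangles are abundant w.h.p.

E[X] ≈ 151.9024; in regime p = Θ(1/n^{1/2}) E[X] diverges (above the triangle threshold p ~ 1/n).


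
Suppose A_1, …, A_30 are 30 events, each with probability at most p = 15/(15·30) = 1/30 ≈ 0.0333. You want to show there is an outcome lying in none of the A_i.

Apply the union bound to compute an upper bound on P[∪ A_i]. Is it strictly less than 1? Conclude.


Union bound: P[∪_{i=1}^{30} A_i] ≤ Σ_i P[A_i] ≤ 30·p = 30·(1/30) = 1.
Numerically: 1 ≈ 1.0000.
Is 1 < 1? NO.
Since the bound 1 is ≥ 1, the union bound is uninformative here; it does NOT by itself certify existence.

30·p = 1 ≈ 1.0000; existence NOT certified by the union bound.


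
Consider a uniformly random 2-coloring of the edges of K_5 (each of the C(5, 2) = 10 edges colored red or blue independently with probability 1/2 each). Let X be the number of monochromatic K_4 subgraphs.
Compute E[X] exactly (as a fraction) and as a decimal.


Let X = Σ_S X_S over the C(5, 4) = 5 subsets S of size 4, where X_S = 1 if the K_4 on S is monochromatic.
For a fixed S, the K_4 on S has C(4, 2) = 6 edges. P[all 6 edges red] = (1/2)^6, and likewise for blue, so P[monochromatic] = 2·(1/2)^6 = 2^{1 − 6} = 1/32.
By linearity of expectation: E[X] = C(5, 4) · 2^{1 − 6} = 5 · 1/32 = 5/32.
Numerically: E[X] ≈ 0.156.

E[X] = C(5,4)·2^(1−C(4,2)) = 5/32 ≈ 0.156.


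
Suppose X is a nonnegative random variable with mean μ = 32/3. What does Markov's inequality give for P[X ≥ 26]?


μ = E[X] = 32/3, a = 26.
Markov: P[X ≥ 26] ≤ μ/a = (32/3)/26 = 16/39.
Numerically: ≈ 0.410256.
(Since a = 26 > μ = 10.666667, the bound 16/39 is < 1 and informative.)

P[X ≥ 26] ≤ 16/39 ≈ 0.410256.


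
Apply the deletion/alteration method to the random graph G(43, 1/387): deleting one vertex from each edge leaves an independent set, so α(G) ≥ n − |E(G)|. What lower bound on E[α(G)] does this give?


E[|E(G)|] = C(43, 2)·p = 903 · (1/387) = 7/3.
E[α(G)] ≥ n − E[|E(G)|] = 43 − 7/3 = 122/3.
Numerically: ≈ 40.667.
(This is only a lower bound; the true E[α(G)] may be larger.)

E[α(G)] ≥ 122/3 ≈ 40.667.


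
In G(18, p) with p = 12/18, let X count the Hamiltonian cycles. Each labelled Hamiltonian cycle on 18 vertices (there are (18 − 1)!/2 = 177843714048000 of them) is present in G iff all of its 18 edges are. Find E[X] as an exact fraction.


K_18 has (18 − 1)!/2 = 177843714048000 labelled Hamiltonian cycles.
For each such Hamiltonian cycle H, let X_H = 1 if all 18 edges of H are present in G. Then P[X_H = 1] = p^{18} = (2/3)^{18} = 262144/387420489.
By linearity: E[X] = Σ_H E[X_H] = 177843714048000 · p^{18} = 177843714048000 · 262144/387420489 = 63951526166528000/531441.
Numerically: E[X] ≈ 1.20336e+11.

E[X] = 177843714048000 · (2/3)^{18} = 63951526166528000/531441 ≈ 1.20336e+11.


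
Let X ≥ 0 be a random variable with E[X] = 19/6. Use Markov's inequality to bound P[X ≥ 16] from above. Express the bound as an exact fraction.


μ = E[X] = 19/6, a = 16.
Markov: P[X ≥ 16] ≤ μ/a = (19/6)/16 = 19/96.
Numerically: ≈ 0.1979.
(Since a = 16 > μ = 3.1667, the bound 19/96 is < 1 and informative.)

P[X ≥ 16] ≤ 19/96 ≈ 0.1979.


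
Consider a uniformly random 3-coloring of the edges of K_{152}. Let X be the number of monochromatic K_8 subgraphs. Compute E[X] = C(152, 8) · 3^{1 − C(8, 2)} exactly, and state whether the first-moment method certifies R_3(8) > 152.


E[X] = C(152, 8) · 3^{1 − 28} = 5859727868575 · 3^{−27} = 5859727868575/7625597484987.
As a reduced fraction: E[X] = 5859727868575/7625597484987 ≈ 0.76843.
Is E[X] < 1? YES.
Since E[X] < 1, there exists a 3-coloring of K_{152} with no monochromatic K_8; hence R_3(8) > 152.

E[X] = 5859727868575/7625597484987 ≈ 0.76843; E[X] < 1, so R_3(8) > 152.


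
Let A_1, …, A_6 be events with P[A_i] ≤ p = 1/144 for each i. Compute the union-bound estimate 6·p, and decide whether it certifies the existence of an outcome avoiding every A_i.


Union bound: P[∪_{i=1}^{6} A_i] ≤ Σ_i P[A_i] ≤ 6·p = 6·(1/144) = 1/24.
Numerically: 1/24 ≈ 0.042.
Is 1/24 < 1? YES.
Since P[∪ A_i] ≤ 1/24 < 1, the complement has P[∩ A_i^c] ≥ 1 − 1/24 = 23/24 > 0, so some outcome avoids every A_i.

6·p = 1/24 ≈ 0.042; existence CERTIFIED by the union bound.


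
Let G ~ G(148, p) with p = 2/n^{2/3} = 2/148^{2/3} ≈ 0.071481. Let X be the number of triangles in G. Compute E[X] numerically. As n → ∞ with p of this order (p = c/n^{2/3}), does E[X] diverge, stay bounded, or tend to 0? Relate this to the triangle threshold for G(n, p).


Number of potential triangles: C(148, 3) = 529396.
Each occurs with probability p³ ≈ (0.071481)³ ≈ 3.6523009e-04.
By linearity: E[X] = C(148, 3)·p³ ≈ 529396 · 3.6523009e-04 ≈ 193.35135.
Since α = 2/3 < 1, p = c/n^{2/3} ≫ 1/n is above the triangle threshold p ~ 1/n. Asymptotically E[X] ~ (c³/6)·n^{3(1−α)} = (2³/6)·n^{1} → ∞; triangles are abundant w.h.p.

E[X] ≈ 193.35135; in regime p = Θ(1/n^{2/3}) E[X] diverges (above the triangle threshold p ~ 1/n).


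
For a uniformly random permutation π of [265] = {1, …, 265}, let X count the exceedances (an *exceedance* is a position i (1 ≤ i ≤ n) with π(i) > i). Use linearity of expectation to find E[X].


Write X = Σ_{i=1}^{265} X_i, where X_i = 1_{π(i) > i}.
For each fixed i, π(i) is uniform over {1, …, 265} (marginal of a uniform permutation), so P[π(i) > i] = (n − i)/n. Summing: Σ_{i=1}^{265} (n − i)/n = (0 + 1 + … + 264)/265 = 265(265 − 1)/(2·265) = (265 − 1)/2.
Hence E[X] = Σ_{i=1}^{265} (265 − i)/265 = 132 ≈ 132.0000.

E[X] = 132 = 132.0000.


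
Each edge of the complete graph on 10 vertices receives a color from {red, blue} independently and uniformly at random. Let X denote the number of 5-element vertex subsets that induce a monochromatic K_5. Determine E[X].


Let X = Σ_S X_S over the C(10, 5) = 252 subsets S of size 5, where X_S = 1 if the K_5 on S is monochromatic.
For a fixed S, the K_5 on S has C(5, 2) = 10 edges. P[all 10 edges red] = (1/2)^10, and likewise for blue, so P[monochromatic] = 2·(1/2)^10 = 2^{1 − 10} = 1/512.
By linearity of expectation: E[X] = C(10, 5) · 2^{1 − 10} = 252 · 1/512 = 63/128.
Numerically: E[X] ≈ 0.492188.

E[X] = C(10,5)·2^(1−C(5,2)) = 63/128 ≈ 0.492188.


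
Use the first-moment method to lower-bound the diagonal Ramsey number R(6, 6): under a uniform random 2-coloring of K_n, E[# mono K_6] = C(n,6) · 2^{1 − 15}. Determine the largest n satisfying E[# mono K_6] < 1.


We need C(n, 6) · 2^{1 − 15} < 1, i.e. C(n, 6) < 2^{15 − 1} = 16384.
Check values of n near the boundary:
  n = 16: C(16, 6) = 8008; 8008 < 16384? YES
  n = 17: C(17, 6) = 12376; 12376 < 16384? YES
  n = 18: C(18, 6) = 18564; 18564 < 16384? NO
  n = 19: C(19, 6) = 27132; 27132 < 16384? NO
  n = 20: C(20, 6) = 38760; 38760 < 16384? NO
The largest n with C(n, 6) < 16384 is n = 17 (where E[X] = 1547/2048 ≈ 0.755371). Hence R(6, 6) > 17, i.e. R(6, 6) ≥ 18.

Largest n = 17; hence R(6, 6) > 17.


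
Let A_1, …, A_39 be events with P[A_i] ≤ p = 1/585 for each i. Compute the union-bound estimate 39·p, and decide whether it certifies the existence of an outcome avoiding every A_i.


Union bound: P[∪_{i=1}^{39} A_i] ≤ Σ_i P[A_i] ≤ 39·p = 39·(1/585) = 1/15.
Numerically: 1/15 ≈ 0.06667.
Is 1/15 < 1? YES.
Since P[∪ A_i] ≤ 1/15 < 1, the complement has P[∩ A_i^c] ≥ 1 − 1/15 = 14/15 > 0, so some outcome avoids every A_i.

39·p = 1/15 ≈ 0.06667; existence CERTIFIED by the union bound.


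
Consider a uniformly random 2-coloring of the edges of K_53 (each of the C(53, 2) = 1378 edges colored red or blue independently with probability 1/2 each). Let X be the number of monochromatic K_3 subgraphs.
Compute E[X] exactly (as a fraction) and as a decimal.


Let X = Σ_S X_S over the C(53, 3) = 23426 subsets S of size 3, where X_S = 1 if the K_3 on S is monochromatic.
For a fixed S, the K_3 on S has C(3, 2) = 3 edges. P[all 3 edges red] = (1/2)^3, and likewise for blue, so P[monochromatic] = 2·(1/2)^3 = 2^{1 − 3} = 1/4.
By linearity: E[X] = C(53, 3) · 2^{1 − 3} = 23426 · 1/4 = 11713/2.
Numerically: E[X] ≈ 5856.500000.

E[X] = C(53,3)·2^(1−C(3,2)) = 11713/2 ≈ 5856.500000.


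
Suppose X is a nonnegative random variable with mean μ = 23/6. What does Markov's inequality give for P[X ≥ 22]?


μ = E[X] = 23/6, a = 22.
Markov: P[X ≥ 22] ≤ μ/a = (23/6)/22 = 23/132.
Numerically: ≈ 0.174242.
(Since a = 22 > μ = 3.833333, the bound 23/132 is < 1 and informative.)

P[X ≥ 22] ≤ 23/132 ≈ 0.174242.


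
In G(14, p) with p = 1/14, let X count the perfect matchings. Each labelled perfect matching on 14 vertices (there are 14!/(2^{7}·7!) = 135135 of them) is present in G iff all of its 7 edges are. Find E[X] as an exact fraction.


K_14 has 14!/(2^{7}·7!) = 135135 labelled perfect matchings.
For each such perfect matching H, let X_H = 1 if all 7 edges of H are present in G. Then P[X_H = 1] = p^{7} = (1/14)^{7} = 1/105413504.
Summing the indicators: E[X] = Σ_H E[X_H] = 135135 · p^{7} = 135135 · 1/105413504 = 19305/15059072.
Numerically: E[X] ≈ 0.00128.

E[X] = 135135 · (1/14)^{7} = 19305/15059072 ≈ 0.00128.


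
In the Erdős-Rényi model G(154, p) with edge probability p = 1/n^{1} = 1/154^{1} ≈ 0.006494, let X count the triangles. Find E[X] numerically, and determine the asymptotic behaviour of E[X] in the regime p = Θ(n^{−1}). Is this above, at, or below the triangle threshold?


Number of potential triangles: C(154, 3) = 596904.
Each occurs with probability p³ ≈ (0.006494)³ ≈ 2.738028e-07.
By linearity: E[X] = C(154, 3)·p³ ≈ 596904 · 2.738028e-07 ≈ 0.1634.
Here α = 1, so p = 1/n is exactly at the triangle threshold p ~ 1/n. Asymptotically E[X] → c³/6 = 1³/6 = 1/6 ≈ 0.1667, a bounded constant. In this regime the triangle count is asymptotically Poisson(c³/6).

E[X] ≈ 0.1634; in regime p = Θ(1/n^{1}) E[X] stays bounded (at the triangle threshold p ~ 1/n).


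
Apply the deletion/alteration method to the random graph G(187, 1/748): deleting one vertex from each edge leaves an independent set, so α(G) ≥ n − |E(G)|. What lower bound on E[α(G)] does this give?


E[|E(G)|] = C(187, 2)·p = 17391 · (1/748) = 93/4.
E[α(G)] ≥ n − E[|E(G)|] = 187 − 93/4 = 655/4.
Numerically: ≈ 163.750.
(This is only a lower bound; the true E[α(G)] may be larger.)

E[α(G)] ≥ 655/4 ≈ 163.750.


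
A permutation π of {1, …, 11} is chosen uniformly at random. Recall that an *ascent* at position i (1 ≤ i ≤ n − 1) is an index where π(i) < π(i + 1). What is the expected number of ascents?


Write X = Σ X_I over i = 1, …, 10, with X_I the indicator of one ascent.
There are 10 indicators.
For each fixed i, the pair (π(i), π(i+1)) is a uniformly random ordered pair of distinct values from {1, …, 11}; by symmetry P[π(i) < π(i+1)] = 1/2.
By linearity: E[X] = 10 · (1/2) = (11 − 1) · (1/2) = 5 ≈ 5.00000.

E[X] = 5 = 5.00000.


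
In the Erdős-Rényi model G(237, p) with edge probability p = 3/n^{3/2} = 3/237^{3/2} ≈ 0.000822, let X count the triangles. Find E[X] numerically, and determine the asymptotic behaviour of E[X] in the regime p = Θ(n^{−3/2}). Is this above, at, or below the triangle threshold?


Number of potential triangles: C(237, 3) = 2190670.
Each occurs with probability p³ ≈ (0.000822)³ ≈ 5.55899e-10.
By linearity: E[X] = C(237, 3)·p³ ≈ 2190670 · 5.55899e-10 ≈ 0.001.
Since α = 3/2 > 1, p = c/n^{3/2} = o(1/n) is below the triangle threshold p ~ 1/n. Asymptotically E[X] ~ (c³/6)·n^{3(1−α)} = (3³/6)·n^{-1.5} → 0, so by Markov's inequality G has no triangles w.h.p.

E[X] ≈ 0.001; in regime p = Θ(1/n^{3/2}) E[X] tends to 0 (below the triangle threshold p ~ 1/n).


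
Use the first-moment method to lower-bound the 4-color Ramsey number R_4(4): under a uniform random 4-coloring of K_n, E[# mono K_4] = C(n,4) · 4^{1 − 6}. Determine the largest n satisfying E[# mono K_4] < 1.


We need C(n, 4) · 4^{1 − 6} < 1, i.e. C(n, 4) < 4^{6 − 1} = 1024.
Check values of n near the boundary:
  n = 12: C(12, 4) = 495; 495 < 1024? YES
  n = 13: C(13, 4) = 715; 715 < 1024? YES
  n = 14: C(14, 4) = 1001; 1001 < 1024? YES
  n = 15: C(15, 4) = 1365; 1365 < 1024? NO
  n = 16: C(16, 4) = 1820; 1820 < 1024? NO
The largest n with C(n, 4) < 1024 is n = 14 (where E[X] = 1001/1024 ≈ 0.977539). Hence R_4(4) > 14, i.e. R_4(4) ≥ 15.

Largest n = 14; hence R_4(4) > 14.


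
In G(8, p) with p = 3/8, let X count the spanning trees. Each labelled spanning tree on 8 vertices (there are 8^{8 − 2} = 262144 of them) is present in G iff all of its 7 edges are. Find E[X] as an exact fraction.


K_8 has 8^{8 − 2} = 262144 labelled spanning trees.
For each such spanning tree H, let X_H = 1 if all 7 edges of H are present in G. Then P[X_H = 1] = p^{7} = (3/8)^{7} = 2187/2097152.
Summing the indicators: E[X] = Σ_H E[X_H] = 262144 · p^{7} = 262144 · 2187/2097152 = 2187/8.
Numerically: E[X] ≈ 273.375.

E[X] = 262144 · (3/8)^{7} = 2187/8 ≈ 273.375.


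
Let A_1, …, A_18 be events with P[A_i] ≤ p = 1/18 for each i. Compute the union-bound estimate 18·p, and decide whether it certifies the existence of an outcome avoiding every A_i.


Union bound: P[∪_{i=1}^{18} A_i] ≤ Σ_i P[A_i] ≤ 18·p = 18·(1/18) = 1.
Numerically: 1 ≈ 1.0000000.
Is 1 < 1? NO.
Since the bound 1 is ≥ 1, the union bound is uninformative here; it does NOT by itself certify existence.

18·p = 1 ≈ 1.0000000; existence NOT certified by the union bound.


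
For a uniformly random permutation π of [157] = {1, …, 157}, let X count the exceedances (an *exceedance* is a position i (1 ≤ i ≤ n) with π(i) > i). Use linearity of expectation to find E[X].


Write X = Σ_{i=1}^{157} X_i, where X_i = 1_{π(i) > i}.
For each fixed i, π(i) is uniform over {1, …, 157} (marginal of a uniform permutation), so P[π(i) > i] = (n − i)/n. Summing: Σ_{i=1}^{157} (n − i)/n = (0 + 1 + … + 156)/157 = 157(157 − 1)/(2·157) = (157 − 1)/2.
Hence E[X] = Σ_{i=1}^{157} (157 − i)/157 = 78 ≈ 78.00000.

E[X] = 78 = 78.00000.


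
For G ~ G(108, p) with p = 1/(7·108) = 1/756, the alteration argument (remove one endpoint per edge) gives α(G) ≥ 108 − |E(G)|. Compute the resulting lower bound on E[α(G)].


E[|E(G)|] = C(108, 2)·p = 5778 · (1/756) = 107/14.
E[α(G)] ≥ n − E[|E(G)|] = 108 − 107/14 = 1405/14.
Numerically: ≈ 100.357.
(This is only a lower bound; the true E[α(G)] may be larger.)

E[α(G)] ≥ 1405/14 ≈ 100.357.


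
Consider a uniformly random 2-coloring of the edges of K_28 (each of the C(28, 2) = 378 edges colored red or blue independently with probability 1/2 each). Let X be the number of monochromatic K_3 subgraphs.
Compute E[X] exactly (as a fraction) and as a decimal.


Let X = Σ_S X_S over the C(28, 3) = 3276 subsets S of size 3, where X_S = 1 if the K_3 on S is monochromatic.
For a fixed S, the K_3 on S has C(3, 2) = 3 edges. P[all 3 edges red] = (1/2)^3, and likewise for blue, so P[monochromatic] = 2·(1/2)^3 = 2^{1 − 3} = 1/4.
By linearity of expectation: E[X] = C(28, 3) · 2^{1 − 3} = 3276 · 1/4 = 819.
Numerically: E[X] ≈ 819.00000.

E[X] = C(28,3)·2^(1−C(3,2)) = 819 ≈ 819.00000.
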